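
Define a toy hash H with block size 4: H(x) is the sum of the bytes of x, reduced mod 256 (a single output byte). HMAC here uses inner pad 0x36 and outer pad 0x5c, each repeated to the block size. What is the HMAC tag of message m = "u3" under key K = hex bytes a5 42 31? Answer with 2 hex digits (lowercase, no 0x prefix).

Key hex bytes a5 42 31 is 3 bytes ≤ B = 4; zero-pad to 4 bytes: K' = a5 42 31 00.
K' ⊕ ipad = 93 74 07 36.  K' ⊕ opad = f9 1e 6d 5c.
Inner input = (K'⊕ipad) ∥ m = 93 74 07 36 ∥ 75 33.
Inner hash: sum = 147+116+7+54+117+51 = 492; mod 256 = 236 → ec.
Outer input = (K'⊕opad) ∥ inner = f9 1e 6d 5c ∥ ec.
Outer hash (tag): sum = 249+30+109+92+236 = 716; mod 256 = 204 → cc.

cc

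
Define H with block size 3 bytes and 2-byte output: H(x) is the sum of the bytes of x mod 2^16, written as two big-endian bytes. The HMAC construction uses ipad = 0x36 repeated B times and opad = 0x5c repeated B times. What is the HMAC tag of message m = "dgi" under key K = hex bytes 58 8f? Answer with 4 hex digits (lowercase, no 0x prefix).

Key hex bytes 58 8f is 2 bytes ≤ B = 3; zero-pad to 3 bytes: K' = 58 8f 00.
K' ⊕ ipad = 6e b9 36.  K' ⊕ opad = 04 d3 5c.
Inner input = (K'⊕ipad) ∥ m = 6e b9 36 ∥ 64 67 69.
Inner hash: sum = 110+185+54+100+103+105 = 657 → 02 91.
Outer input = (K'⊕opad) ∥ inner = 04 d3 5c ∥ 02 91.
Outer hash (tag): sum = 4+211+92+2+145 = 454 → 01 c6.

01c6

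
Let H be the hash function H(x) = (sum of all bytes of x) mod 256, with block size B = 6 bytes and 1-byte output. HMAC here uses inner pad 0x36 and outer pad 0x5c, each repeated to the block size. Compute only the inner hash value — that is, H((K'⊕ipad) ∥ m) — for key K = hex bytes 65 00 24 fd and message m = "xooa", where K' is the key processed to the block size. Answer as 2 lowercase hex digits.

Key hex bytes 65 00 24 fd is 4 bytes ≤ B = 6; zero-pad to 6 bytes: K' = 65 00 24 fd 00 00.
K' ⊕ ipad = 53 36 12 cb 36 36.
Inner input = 53 36 12 cb 36 36 ∥ 78 6f 6f 61.
Inner hash: sum = 83+54+18+203+54+54+120+111+111+97 = 905; mod 256 = 137 → 89.

89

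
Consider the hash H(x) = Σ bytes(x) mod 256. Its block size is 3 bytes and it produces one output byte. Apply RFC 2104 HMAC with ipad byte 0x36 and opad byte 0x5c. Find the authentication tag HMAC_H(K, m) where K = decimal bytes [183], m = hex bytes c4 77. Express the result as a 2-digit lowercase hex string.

Key decimal bytes [183] = b7 is 1 byte ≤ B = 3; zero-pad to 3 bytes: K' = b7 00 00.
K' ⊕ ipad = 81 36 36.  K' ⊕ opad = eb 5c 5c.
Inner input = (K'⊕ipad) ∥ m = 81 36 36 ∥ c4 77.
Inner hash: sum = 129+54+54+196+119 = 552; mod 256 = 40 → 28.
Outer input = (K'⊕opad) ∥ inner = eb 5c 5c ∥ 28.
Outer hash (tag): sum = 235+92+92+40 = 459; mod 256 = 203 → cb.

cb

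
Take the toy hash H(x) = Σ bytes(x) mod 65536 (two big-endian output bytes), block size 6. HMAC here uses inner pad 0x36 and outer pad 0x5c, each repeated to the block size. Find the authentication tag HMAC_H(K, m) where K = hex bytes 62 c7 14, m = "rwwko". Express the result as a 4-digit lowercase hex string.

Key hex bytes 62 c7 14 is 3 bytes ≤ B = 6; zero-pad to 6 bytes: K' = 62 c7 14 00 00 00.
K' ⊕ ipad = 54 f1 22 36 36 36.  K' ⊕ opad = 3e 9b 48 5c 5c 5c.
Inner input = (K'⊕ipad) ∥ m = 54 f1 22 36 36 36 ∥ 72 77 77 6b 6f.
Inner hash: sum = 84+241+34+54+54+54+114+119+119+107+111 = 1091 → 04 43.
Outer input = (K'⊕opad) ∥ inner = 3e 9b 48 5c 5c 5c ∥ 04 43.
Outer hash (tag): sum = 62+155+72+92+92+92+4+67 = 636 → 02 7c.

027c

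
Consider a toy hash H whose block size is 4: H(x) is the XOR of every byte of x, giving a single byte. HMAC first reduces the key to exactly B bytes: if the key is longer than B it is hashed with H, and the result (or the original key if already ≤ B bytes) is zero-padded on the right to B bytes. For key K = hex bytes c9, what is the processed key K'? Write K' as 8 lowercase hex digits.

Key hex bytes c9 is 1 byte ≤ B = 4; zero-pad to 4 bytes: K' = c9 00 00 00.

c9000000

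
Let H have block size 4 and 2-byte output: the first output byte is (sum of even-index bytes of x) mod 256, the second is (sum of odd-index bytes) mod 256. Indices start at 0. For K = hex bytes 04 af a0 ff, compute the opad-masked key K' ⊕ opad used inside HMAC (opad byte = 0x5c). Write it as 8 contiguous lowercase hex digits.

58f3fca3

Key hex bytes 04 af a0 ff is exactly B = 4 bytes: K' = 04 af a0 ff.
XOR each byte with 0x5c: 04⊕5c=58, af⊕5c=f3, a0⊕5c=fc, ff⊕5c=a3.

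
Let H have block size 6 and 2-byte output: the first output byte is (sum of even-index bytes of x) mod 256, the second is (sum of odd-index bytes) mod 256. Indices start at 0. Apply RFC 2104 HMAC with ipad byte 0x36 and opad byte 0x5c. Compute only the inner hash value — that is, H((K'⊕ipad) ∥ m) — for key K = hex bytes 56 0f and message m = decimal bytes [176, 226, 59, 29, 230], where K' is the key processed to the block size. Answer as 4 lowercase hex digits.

Key hex bytes 56 0f is 2 bytes ≤ B = 6; zero-pad to 6 bytes: K' = 56 0f 00 00 00 00.
K' ⊕ ipad = 60 39 36 36 36 36.
Inner input = 60 39 36 36 36 36 ∥ b0 e2 3b 1d e6.
Inner hash: even-index sum = 669 mod 256 = 157; odd-index sum = 420 mod 256 = 164 → 9d a4.

9da4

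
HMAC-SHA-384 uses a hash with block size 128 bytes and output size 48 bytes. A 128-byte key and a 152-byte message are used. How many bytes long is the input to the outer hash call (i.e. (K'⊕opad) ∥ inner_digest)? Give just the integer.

Key is 128 ≤ 128 bytes, zero-padded: |K'| = 128.
Outer input = (K'⊕opad) ∥ H(inner) → 128 + 48 = 176 bytes.

176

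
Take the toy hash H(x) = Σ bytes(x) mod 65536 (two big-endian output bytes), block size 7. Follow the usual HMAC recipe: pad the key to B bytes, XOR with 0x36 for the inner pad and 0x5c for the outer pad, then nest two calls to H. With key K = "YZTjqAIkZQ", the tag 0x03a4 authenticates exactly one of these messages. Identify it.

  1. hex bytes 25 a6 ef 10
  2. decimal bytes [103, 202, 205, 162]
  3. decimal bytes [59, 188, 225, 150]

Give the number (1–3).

2

Key "YZTjqAIkZQ" = 59 5a 54 6a 71 41 49 6b 5a 51 is 10 bytes > B = 7, so hash it first: H(key) = 03 82, then zero-pad to 7 bytes: K' = 03 82 00 00 00 00 00.
K' ⊕ ipad = 35 b4 36 36 36 36 36; K' ⊕ opad = 5f de 5c 5c 5c 5c 5c.
m1: inner = H(35 b4 36 36 36 36 36 25 a6 ef 10) = 03 c1; tag = H(5f de 5c 5c 5c 5c 5c 03 c1) = 03cd
m2: inner = H(35 b4 36 36 36 36 36 67 ca cd a2) = 04 97; tag = H(5f de 5c 5c 5c 5c 5c 04 97) = 03a4 ← matches
m3: inner = H(35 b4 36 36 36 36 36 3b bc e1 96) = 04 65; tag = H(5f de 5c 5c 5c 5c 5c 04 65) = 0372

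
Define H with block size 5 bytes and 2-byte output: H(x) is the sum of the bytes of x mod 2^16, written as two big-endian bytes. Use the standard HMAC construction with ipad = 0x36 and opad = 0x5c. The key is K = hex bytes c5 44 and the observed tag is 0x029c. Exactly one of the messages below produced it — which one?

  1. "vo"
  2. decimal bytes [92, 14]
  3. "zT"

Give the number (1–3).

Key hex bytes c5 44 is 2 bytes ≤ B = 5; zero-pad to 5 bytes: K' = c5 44 00 00 00.
K' ⊕ ipad = f3 72 36 36 36; K' ⊕ opad = 99 18 5c 5c 5c.
m1: inner = H(f3 72 36 36 36 76 6f) = 02 ec; tag = H(99 18 5c 5c 5c 02 ec) = 02b3
m2: inner = H(f3 72 36 36 36 5c 0e) = 02 71; tag = H(99 18 5c 5c 5c 02 71) = 0238
m3: inner = H(f3 72 36 36 36 7a 54) = 02 d5; tag = H(99 18 5c 5c 5c 02 d5) = 029c ← matches

3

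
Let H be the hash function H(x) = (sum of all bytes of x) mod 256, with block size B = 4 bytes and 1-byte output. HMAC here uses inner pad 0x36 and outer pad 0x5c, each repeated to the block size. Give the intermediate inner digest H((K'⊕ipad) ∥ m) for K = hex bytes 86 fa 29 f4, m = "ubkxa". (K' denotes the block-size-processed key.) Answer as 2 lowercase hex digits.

Key hex bytes 86 fa 29 f4 is exactly B = 4 bytes: K' = 86 fa 29 f4.
K' ⊕ ipad = b0 cc 1f c2.
Inner input = b0 cc 1f c2 ∥ 75 62 6b 78 61.
Inner hash: sum = 176+204+31+194+117+98+107+120+97 = 1144; mod 256 = 120 → 78.

78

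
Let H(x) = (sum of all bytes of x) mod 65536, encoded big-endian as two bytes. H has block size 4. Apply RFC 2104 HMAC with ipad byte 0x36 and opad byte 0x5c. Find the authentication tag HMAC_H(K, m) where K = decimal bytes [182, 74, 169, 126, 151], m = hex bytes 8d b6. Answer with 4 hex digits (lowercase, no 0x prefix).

Key decimal bytes [182, 74, 169, 126, 151] = b6 4a a9 7e 97 is 5 bytes > B = 4, so hash it first: H(key) = 02 be, then zero-pad to 4 bytes: K' = 02 be 00 00.
K' ⊕ ipad = 34 88 36 36.  K' ⊕ opad = 5e e2 5c 5c.
Inner input = (K'⊕ipad) ∥ m = 34 88 36 36 ∥ 8d b6.
Inner hash: sum = 52+136+54+54+141+182 = 619 → 02 6b.
Outer input = (K'⊕opad) ∥ inner = 5e e2 5c 5c ∥ 02 6b.
Outer hash (tag): sum = 94+226+92+92+2+107 = 613 → 02 65.

0265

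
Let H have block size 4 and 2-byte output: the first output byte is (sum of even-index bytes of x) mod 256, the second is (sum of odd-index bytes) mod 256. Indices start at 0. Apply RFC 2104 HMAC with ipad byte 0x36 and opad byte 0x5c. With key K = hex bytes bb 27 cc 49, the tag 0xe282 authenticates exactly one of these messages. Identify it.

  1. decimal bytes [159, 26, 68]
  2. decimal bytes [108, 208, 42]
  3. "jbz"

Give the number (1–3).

Key hex bytes bb 27 cc 49 is exactly B = 4 bytes: K' = bb 27 cc 49.
K' ⊕ ipad = 8d 11 fa 7f; K' ⊕ opad = e7 7b 90 15.
m1: inner = H(8d 11 fa 7f 9f 1a 44) = 6a aa; tag = H(e7 7b 90 15 6a aa) = e13a
m2: inner = H(8d 11 fa 7f 6c d0 2a) = 1d 60; tag = H(e7 7b 90 15 1d 60) = 94f0
m3: inner = H(8d 11 fa 7f 6a 62 7a) = 6b f2; tag = H(e7 7b 90 15 6b f2) = e282 ← matches

3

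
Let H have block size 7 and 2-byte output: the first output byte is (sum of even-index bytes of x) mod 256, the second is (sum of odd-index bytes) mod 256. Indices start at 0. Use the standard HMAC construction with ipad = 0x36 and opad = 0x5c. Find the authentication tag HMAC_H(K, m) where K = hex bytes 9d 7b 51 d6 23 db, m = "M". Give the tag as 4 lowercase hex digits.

1095

Key hex bytes 9d 7b 51 d6 23 db is 6 bytes ≤ B = 7; zero-pad to 7 bytes: K' = 9d 7b 51 d6 23 db 00.
K' ⊕ ipad = ab 4d 67 e0 15 ed 36.  K' ⊕ opad = c1 27 0d 8a 7f 87 5c.
Inner input = (K'⊕ipad) ∥ m = ab 4d 67 e0 15 ed 36 ∥ 4d.
Inner hash: even-index sum = 349 mod 256 = 93; odd-index sum = 615 mod 256 = 103 → 5d 67.
Outer input = (K'⊕opad) ∥ inner = c1 27 0d 8a 7f 87 5c ∥ 5d 67.
Outer hash (tag): even-index sum = 528 mod 256 = 16; odd-index sum = 405 mod 256 = 149 → 10 95.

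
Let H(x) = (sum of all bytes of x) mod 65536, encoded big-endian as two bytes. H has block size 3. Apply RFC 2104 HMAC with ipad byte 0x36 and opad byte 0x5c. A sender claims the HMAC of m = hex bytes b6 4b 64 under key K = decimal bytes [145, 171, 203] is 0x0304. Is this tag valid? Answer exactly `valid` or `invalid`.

Key decimal bytes [145, 171, 203] = 91 ab cb is exactly B = 3 bytes: K' = 91 ab cb.
K' ⊕ ipad = a7 9d fd; K' ⊕ opad = cd f7 97.
Inner hash: sum = 167+157+253+182+75+100 = 934 → 03 a6.
Outer hash (recomputed tag): sum = 205+247+151+3+166 = 772 → 03 04.
Recomputed tag = 0304; claimed = 0304 → match.

valid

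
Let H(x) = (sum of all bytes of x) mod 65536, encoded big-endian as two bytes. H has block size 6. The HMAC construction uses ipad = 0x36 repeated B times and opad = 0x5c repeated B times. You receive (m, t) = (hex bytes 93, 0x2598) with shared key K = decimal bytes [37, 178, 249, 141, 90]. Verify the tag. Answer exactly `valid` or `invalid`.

invalid

Key decimal bytes [37, 178, 249, 141, 90] = 25 b2 f9 8d 5a is 5 bytes ≤ B = 6; zero-pad to 6 bytes: K' = 25 b2 f9 8d 5a 00.
K' ⊕ ipad = 13 84 cf bb 6c 36; K' ⊕ opad = 79 ee a5 d1 06 5c.
Inner hash: sum = 19+132+207+187+108+54+147 = 854 → 03 56.
Outer hash (recomputed tag): sum = 121+238+165+209+6+92+3+86 = 920 → 03 98.
Recomputed tag = 0398; claimed = 2598 → mismatch.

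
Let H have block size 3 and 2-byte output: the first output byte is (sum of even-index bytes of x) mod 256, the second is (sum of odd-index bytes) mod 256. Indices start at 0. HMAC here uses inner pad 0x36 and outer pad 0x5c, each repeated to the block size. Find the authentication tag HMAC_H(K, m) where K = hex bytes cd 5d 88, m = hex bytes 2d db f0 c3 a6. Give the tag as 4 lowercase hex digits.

Key hex bytes cd 5d 88 is exactly B = 3 bytes: K' = cd 5d 88.
K' ⊕ ipad = fb 6b be.  K' ⊕ opad = 91 01 d4.
Inner input = (K'⊕ipad) ∥ m = fb 6b be ∥ 2d db f0 c3 a6.
Inner hash: even-index sum = 855 mod 256 = 87; odd-index sum = 558 mod 256 = 46 → 57 2e.
Outer input = (K'⊕opad) ∥ inner = 91 01 d4 ∥ 57 2e.
Outer hash (tag): even-index sum = 403 mod 256 = 147; odd-index sum = 88 mod 256 = 88 → 93 58.

9358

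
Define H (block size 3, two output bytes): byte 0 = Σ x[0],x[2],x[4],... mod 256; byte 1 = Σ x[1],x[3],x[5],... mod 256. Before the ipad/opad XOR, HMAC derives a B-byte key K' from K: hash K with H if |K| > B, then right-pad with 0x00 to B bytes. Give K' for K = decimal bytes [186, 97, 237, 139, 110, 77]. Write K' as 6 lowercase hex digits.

153900

|K| = 6 > B = 3, so first hash the key.
H(K): even-index sum = 533 mod 256 = 21; odd-index sum = 313 mod 256 = 57 → 15 39.
Zero-pad H(K) = 15 39 to 3 bytes: K' = 15 39 00.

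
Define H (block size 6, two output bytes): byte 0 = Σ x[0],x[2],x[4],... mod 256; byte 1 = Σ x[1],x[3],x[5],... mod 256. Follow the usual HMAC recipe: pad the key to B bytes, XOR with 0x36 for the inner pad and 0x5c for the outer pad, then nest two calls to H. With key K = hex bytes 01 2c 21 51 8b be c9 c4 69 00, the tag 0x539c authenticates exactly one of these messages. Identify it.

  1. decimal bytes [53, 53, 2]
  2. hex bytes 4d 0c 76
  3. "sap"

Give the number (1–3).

2

Key hex bytes 01 2c 21 51 8b be c9 c4 69 00 is 10 bytes > B = 6, so hash it first: H(key) = df ff, then zero-pad to 6 bytes: K' = df ff 00 00 00 00.
K' ⊕ ipad = e9 c9 36 36 36 36; K' ⊕ opad = 83 a3 5c 5c 5c 5c.
m1: inner = H(e9 c9 36 36 36 36 35 35 02) = 8c 6a; tag = H(83 a3 5c 5c 5c 5c 8c 6a) = c7c5
m2: inner = H(e9 c9 36 36 36 36 4d 0c 76) = 18 41; tag = H(83 a3 5c 5c 5c 5c 18 41) = 539c ← matches
m3: inner = H(e9 c9 36 36 36 36 73 61 70) = 38 96; tag = H(83 a3 5c 5c 5c 5c 38 96) = 73f1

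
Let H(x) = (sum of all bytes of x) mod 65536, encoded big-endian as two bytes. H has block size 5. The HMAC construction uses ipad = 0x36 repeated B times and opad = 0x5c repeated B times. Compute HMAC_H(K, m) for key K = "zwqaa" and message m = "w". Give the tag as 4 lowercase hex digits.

Key "zwqaa" = 7a 77 71 61 61 is exactly B = 5 bytes: K' = 7a 77 71 61 61.
K' ⊕ ipad = 4c 41 47 57 57.  K' ⊕ opad = 26 2b 2d 3d 3d.
Inner input = (K'⊕ipad) ∥ m = 4c 41 47 57 57 ∥ 77.
Inner hash: sum = 76+65+71+87+87+119 = 505 → 01 f9.
Outer input = (K'⊕opad) ∥ inner = 26 2b 2d 3d 3d ∥ 01 f9.
Outer hash (tag): sum = 38+43+45+61+61+1+249 = 498 → 01 f2.

01f2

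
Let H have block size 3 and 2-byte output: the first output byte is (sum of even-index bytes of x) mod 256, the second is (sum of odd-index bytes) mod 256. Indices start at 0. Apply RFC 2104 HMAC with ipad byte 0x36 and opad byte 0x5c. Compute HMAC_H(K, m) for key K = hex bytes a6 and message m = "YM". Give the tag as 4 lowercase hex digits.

e56f

Key hex bytes a6 is 1 byte ≤ B = 3; zero-pad to 3 bytes: K' = a6 00 00.
K' ⊕ ipad = 90 36 36.  K' ⊕ opad = fa 5c 5c.
Inner input = (K'⊕ipad) ∥ m = 90 36 36 ∥ 59 4d.
Inner hash: even-index sum = 275 mod 256 = 19; odd-index sum = 143 mod 256 = 143 → 13 8f.
Outer input = (K'⊕opad) ∥ inner = fa 5c 5c ∥ 13 8f.
Outer hash (tag): even-index sum = 485 mod 256 = 229; odd-index sum = 111 mod 256 = 111 → e5 6f.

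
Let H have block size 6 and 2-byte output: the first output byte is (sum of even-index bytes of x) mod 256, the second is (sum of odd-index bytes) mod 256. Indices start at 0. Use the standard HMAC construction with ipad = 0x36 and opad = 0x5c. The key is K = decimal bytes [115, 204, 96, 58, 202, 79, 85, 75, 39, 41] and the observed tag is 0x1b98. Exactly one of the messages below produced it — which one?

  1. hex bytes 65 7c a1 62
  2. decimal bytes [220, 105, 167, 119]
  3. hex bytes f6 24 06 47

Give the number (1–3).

Key decimal bytes [115, 204, 96, 58, 202, 79, 85, 75, 39, 41] = 73 cc 60 3a ca 4f 55 4b 27 29 is 10 bytes > B = 6, so hash it first: H(key) = 19 c9, then zero-pad to 6 bytes: K' = 19 c9 00 00 00 00.
K' ⊕ ipad = 2f ff 36 36 36 36; K' ⊕ opad = 45 95 5c 5c 5c 5c.
m1: inner = H(2f ff 36 36 36 36 65 7c a1 62) = a1 49; tag = H(45 95 5c 5c 5c 5c a1 49) = 9e96
m2: inner = H(2f ff 36 36 36 36 dc 69 a7 77) = 1e 4b; tag = H(45 95 5c 5c 5c 5c 1e 4b) = 1b98 ← matches
m3: inner = H(2f ff 36 36 36 36 f6 24 06 47) = 97 d6; tag = H(45 95 5c 5c 5c 5c 97 d6) = 9423

2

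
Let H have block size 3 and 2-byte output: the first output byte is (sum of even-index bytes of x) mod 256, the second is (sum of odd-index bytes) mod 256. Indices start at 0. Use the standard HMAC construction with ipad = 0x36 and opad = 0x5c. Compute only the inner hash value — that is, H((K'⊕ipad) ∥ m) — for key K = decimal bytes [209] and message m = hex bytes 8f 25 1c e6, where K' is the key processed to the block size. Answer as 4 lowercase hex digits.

28e1

Key decimal bytes [209] = d1 is 1 byte ≤ B = 3; zero-pad to 3 bytes: K' = d1 00 00.
K' ⊕ ipad = e7 36 36.
Inner input = e7 36 36 ∥ 8f 25 1c e6.
Inner hash: even-index sum = 552 mod 256 = 40; odd-index sum = 225 mod 256 = 225 → 28 e1.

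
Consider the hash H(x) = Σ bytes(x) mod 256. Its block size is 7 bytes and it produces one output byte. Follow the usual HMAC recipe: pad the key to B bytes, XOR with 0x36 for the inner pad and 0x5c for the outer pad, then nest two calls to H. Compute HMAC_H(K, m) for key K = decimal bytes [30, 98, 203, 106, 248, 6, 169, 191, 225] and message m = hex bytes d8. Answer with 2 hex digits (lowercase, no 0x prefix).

Key decimal bytes [30, 98, 203, 106, 248, 6, 169, 191, 225] = 1e 62 cb 6a f8 06 a9 bf e1 is 9 bytes > B = 7, so hash it first: H(key) = fc, then zero-pad to 7 bytes: K' = fc 00 00 00 00 00 00.
K' ⊕ ipad = ca 36 36 36 36 36 36.  K' ⊕ opad = a0 5c 5c 5c 5c 5c 5c.
Inner input = (K'⊕ipad) ∥ m = ca 36 36 36 36 36 36 ∥ d8.
Inner hash: sum = 202+54+54+54+54+54+54+216 = 742; mod 256 = 230 → e6.
Outer input = (K'⊕opad) ∥ inner = a0 5c 5c 5c 5c 5c 5c ∥ e6.
Outer hash (tag): sum = 160+92+92+92+92+92+92+230 = 942; mod 256 = 174 → ae.

ae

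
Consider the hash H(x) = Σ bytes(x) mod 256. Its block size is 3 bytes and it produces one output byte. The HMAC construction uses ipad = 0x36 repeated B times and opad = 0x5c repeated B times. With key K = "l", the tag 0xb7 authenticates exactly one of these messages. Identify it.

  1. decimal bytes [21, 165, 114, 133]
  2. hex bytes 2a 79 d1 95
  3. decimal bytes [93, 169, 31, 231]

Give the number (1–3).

2

Key "l" = 6c is 1 byte ≤ B = 3; zero-pad to 3 bytes: K' = 6c 00 00.
K' ⊕ ipad = 5a 36 36; K' ⊕ opad = 30 5c 5c.
m1: inner = H(5a 36 36 15 a5 72 85) = 77; tag = H(30 5c 5c 77) = 5f
m2: inner = H(5a 36 36 2a 79 d1 95) = cf; tag = H(30 5c 5c cf) = b7 ← matches
m3: inner = H(5a 36 36 5d a9 1f e7) = d2; tag = H(30 5c 5c d2) = ba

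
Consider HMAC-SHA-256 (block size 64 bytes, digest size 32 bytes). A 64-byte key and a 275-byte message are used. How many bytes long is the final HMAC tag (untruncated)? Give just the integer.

32

The tag is one SHA-256 digest: 32 bytes.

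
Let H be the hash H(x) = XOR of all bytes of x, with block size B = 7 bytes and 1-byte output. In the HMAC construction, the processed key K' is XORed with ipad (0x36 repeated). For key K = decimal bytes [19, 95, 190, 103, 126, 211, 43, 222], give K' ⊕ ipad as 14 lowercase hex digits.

Key decimal bytes [19, 95, 190, 103, 126, 211, 43, 222] = 13 5f be 67 7e d3 2b de is 8 bytes > B = 7, so hash it first: H(key) = cd, then zero-pad to 7 bytes: K' = cd 00 00 00 00 00 00.
XOR each byte with 0x36: cd⊕36=fb, 00⊕36=36, 00⊕36=36, 00⊕36=36, 00⊕36=36, 00⊕36=36, 00⊕36=36.

fb363636363636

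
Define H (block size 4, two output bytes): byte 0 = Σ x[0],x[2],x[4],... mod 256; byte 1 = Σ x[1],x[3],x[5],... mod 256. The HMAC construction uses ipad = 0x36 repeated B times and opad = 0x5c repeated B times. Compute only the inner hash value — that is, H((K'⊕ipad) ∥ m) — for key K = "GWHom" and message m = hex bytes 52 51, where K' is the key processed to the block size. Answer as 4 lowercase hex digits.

5277

Key "GWHom" = 47 57 48 6f 6d is 5 bytes > B = 4, so hash it first: H(key) = fc c6, then zero-pad to 4 bytes: K' = fc c6 00 00.
K' ⊕ ipad = ca f0 36 36.
Inner input = ca f0 36 36 ∥ 52 51.
Inner hash: even-index sum = 338 mod 256 = 82; odd-index sum = 375 mod 256 = 119 → 52 77.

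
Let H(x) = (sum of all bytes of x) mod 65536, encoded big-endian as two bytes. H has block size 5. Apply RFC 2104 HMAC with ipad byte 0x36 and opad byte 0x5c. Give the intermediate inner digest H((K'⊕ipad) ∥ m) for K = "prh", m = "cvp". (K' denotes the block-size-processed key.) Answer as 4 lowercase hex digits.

029d

Key "prh" = 70 72 68 is 3 bytes ≤ B = 5; zero-pad to 5 bytes: K' = 70 72 68 00 00.
K' ⊕ ipad = 46 44 5e 36 36.
Inner input = 46 44 5e 36 36 ∥ 63 76 70.
Inner hash: sum = 70+68+94+54+54+99+118+112 = 669 → 02 9d.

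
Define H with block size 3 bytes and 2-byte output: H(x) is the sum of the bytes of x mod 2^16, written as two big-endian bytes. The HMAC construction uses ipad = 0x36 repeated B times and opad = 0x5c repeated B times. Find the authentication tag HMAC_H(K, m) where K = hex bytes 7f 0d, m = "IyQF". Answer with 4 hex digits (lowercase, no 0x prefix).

00e5

Key hex bytes 7f 0d is 2 bytes ≤ B = 3; zero-pad to 3 bytes: K' = 7f 0d 00.
K' ⊕ ipad = 49 3b 36.  K' ⊕ opad = 23 51 5c.
Inner input = (K'⊕ipad) ∥ m = 49 3b 36 ∥ 49 79 51 46.
Inner hash: sum = 73+59+54+73+121+81+70 = 531 → 02 13.
Outer input = (K'⊕opad) ∥ inner = 23 51 5c ∥ 02 13.
Outer hash (tag): sum = 35+81+92+2+19 = 229 → 00 e5.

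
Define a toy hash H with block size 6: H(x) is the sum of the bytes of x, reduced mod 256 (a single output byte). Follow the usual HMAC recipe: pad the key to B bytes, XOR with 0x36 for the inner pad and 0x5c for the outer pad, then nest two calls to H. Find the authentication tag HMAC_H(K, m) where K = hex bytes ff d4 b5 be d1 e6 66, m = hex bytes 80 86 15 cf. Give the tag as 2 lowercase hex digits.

58

Key hex bytes ff d4 b5 be d1 e6 66 is 7 bytes > B = 6, so hash it first: H(key) = 63, then zero-pad to 6 bytes: K' = 63 00 00 00 00 00.
K' ⊕ ipad = 55 36 36 36 36 36.  K' ⊕ opad = 3f 5c 5c 5c 5c 5c.
Inner input = (K'⊕ipad) ∥ m = 55 36 36 36 36 36 ∥ 80 86 15 cf.
Inner hash: sum = 85+54+54+54+54+54+128+134+21+207 = 845; mod 256 = 77 → 4d.
Outer input = (K'⊕opad) ∥ inner = 3f 5c 5c 5c 5c 5c ∥ 4d.
Outer hash (tag): sum = 63+92+92+92+92+92+77 = 600; mod 256 = 88 → 58.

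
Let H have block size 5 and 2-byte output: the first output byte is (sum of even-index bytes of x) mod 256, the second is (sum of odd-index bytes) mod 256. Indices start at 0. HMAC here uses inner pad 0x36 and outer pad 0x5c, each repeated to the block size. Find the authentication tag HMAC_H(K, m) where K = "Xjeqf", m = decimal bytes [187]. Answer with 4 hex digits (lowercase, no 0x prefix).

d574

Key "Xjeqf" = 58 6a 65 71 66 is exactly B = 5 bytes: K' = 58 6a 65 71 66.
K' ⊕ ipad = 6e 5c 53 47 50.  K' ⊕ opad = 04 36 39 2d 3a.
Inner input = (K'⊕ipad) ∥ m = 6e 5c 53 47 50 ∥ bb.
Inner hash: even-index sum = 273 mod 256 = 17; odd-index sum = 350 mod 256 = 94 → 11 5e.
Outer input = (K'⊕opad) ∥ inner = 04 36 39 2d 3a ∥ 11 5e.
Outer hash (tag): even-index sum = 213 mod 256 = 213; odd-index sum = 116 mod 256 = 116 → d5 74.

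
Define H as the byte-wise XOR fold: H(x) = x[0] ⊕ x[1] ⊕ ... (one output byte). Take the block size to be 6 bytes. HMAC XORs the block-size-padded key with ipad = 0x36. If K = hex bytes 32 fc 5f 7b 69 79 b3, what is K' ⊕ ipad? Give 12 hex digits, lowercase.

7f3636363636

Key hex bytes 32 fc 5f 7b 69 79 b3 is 7 bytes > B = 6, so hash it first: H(key) = 49, then zero-pad to 6 bytes: K' = 49 00 00 00 00 00.
XOR each byte with 0x36: 49⊕36=7f, 00⊕36=36, 00⊕36=36, 00⊕36=36, 00⊕36=36, 00⊕36=36.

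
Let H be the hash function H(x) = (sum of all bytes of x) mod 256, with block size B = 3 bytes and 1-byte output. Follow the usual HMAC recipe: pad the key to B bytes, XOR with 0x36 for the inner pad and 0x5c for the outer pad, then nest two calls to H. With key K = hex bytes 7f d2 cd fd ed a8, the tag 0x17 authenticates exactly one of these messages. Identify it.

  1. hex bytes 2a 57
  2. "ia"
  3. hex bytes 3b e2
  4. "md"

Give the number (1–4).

1

Key hex bytes 7f d2 cd fd ed a8 is 6 bytes > B = 3, so hash it first: H(key) = b0, then zero-pad to 3 bytes: K' = b0 00 00.
K' ⊕ ipad = 86 36 36; K' ⊕ opad = ec 5c 5c.
m1: inner = H(86 36 36 2a 57) = 73; tag = H(ec 5c 5c 73) = 17 ← matches
m2: inner = H(86 36 36 69 61) = bc; tag = H(ec 5c 5c bc) = 60
m3: inner = H(86 36 36 3b e2) = 0f; tag = H(ec 5c 5c 0f) = b3
m4: inner = H(86 36 36 6d 64) = c3; tag = H(ec 5c 5c c3) = 67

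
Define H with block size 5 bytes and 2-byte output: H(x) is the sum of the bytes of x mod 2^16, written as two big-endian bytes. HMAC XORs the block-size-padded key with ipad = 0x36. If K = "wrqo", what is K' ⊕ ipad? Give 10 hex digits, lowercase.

Key "wrqo" = 77 72 71 6f is 4 bytes ≤ B = 5; zero-pad to 5 bytes: K' = 77 72 71 6f 00.
XOR each byte with 0x36: 77⊕36=41, 72⊕36=44, 71⊕36=47, 6f⊕36=59, 00⊕36=36.

4144475936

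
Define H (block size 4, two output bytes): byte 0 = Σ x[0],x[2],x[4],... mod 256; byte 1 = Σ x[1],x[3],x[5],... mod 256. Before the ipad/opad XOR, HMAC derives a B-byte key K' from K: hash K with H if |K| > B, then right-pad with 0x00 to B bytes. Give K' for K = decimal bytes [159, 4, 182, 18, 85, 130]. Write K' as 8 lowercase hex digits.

aa980000

|K| = 6 > B = 4, so first hash the key.
H(K): even-index sum = 426 mod 256 = 170; odd-index sum = 152 mod 256 = 152 → aa 98.
Zero-pad H(K) = aa 98 to 4 bytes: K' = aa 98 00 00.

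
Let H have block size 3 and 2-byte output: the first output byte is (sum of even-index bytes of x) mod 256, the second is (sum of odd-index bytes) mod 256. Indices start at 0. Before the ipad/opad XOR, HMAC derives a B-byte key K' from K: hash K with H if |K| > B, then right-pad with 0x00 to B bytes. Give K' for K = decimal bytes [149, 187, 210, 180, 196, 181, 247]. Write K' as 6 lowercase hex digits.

|K| = 7 > B = 3, so first hash the key.
H(K): even-index sum = 802 mod 256 = 34; odd-index sum = 548 mod 256 = 36 → 22 24.
Zero-pad H(K) = 22 24 to 3 bytes: K' = 22 24 00.

222400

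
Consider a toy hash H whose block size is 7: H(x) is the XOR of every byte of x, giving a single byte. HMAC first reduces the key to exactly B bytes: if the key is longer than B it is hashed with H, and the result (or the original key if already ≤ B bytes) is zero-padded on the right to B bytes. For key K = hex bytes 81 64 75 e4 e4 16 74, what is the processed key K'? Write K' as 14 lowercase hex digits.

Key hex bytes 81 64 75 e4 e4 16 74 is exactly B = 7 bytes: K' = 81 64 75 e4 e4 16 74.

816475e4e41674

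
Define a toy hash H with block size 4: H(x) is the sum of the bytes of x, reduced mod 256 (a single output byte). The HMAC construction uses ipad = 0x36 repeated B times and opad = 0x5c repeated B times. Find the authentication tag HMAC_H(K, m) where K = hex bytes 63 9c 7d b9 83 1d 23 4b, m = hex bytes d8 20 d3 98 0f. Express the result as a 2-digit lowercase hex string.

bc

Key hex bytes 63 9c 7d b9 83 1d 23 4b is 8 bytes > B = 4, so hash it first: H(key) = 43, then zero-pad to 4 bytes: K' = 43 00 00 00.
K' ⊕ ipad = 75 36 36 36.  K' ⊕ opad = 1f 5c 5c 5c.
Inner input = (K'⊕ipad) ∥ m = 75 36 36 36 ∥ d8 20 d3 98 0f.
Inner hash: sum = 117+54+54+54+216+32+211+152+15 = 905; mod 256 = 137 → 89.
Outer input = (K'⊕opad) ∥ inner = 1f 5c 5c 5c ∥ 89.
Outer hash (tag): sum = 31+92+92+92+137 = 444; mod 256 = 188 → bc.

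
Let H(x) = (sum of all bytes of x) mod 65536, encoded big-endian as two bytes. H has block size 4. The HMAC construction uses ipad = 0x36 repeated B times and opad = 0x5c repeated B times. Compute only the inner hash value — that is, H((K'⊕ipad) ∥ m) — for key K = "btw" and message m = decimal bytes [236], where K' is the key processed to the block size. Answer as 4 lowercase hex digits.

01f9

Key "btw" = 62 74 77 is 3 bytes ≤ B = 4; zero-pad to 4 bytes: K' = 62 74 77 00.
K' ⊕ ipad = 54 42 41 36.
Inner input = 54 42 41 36 ∥ ec.
Inner hash: sum = 84+66+65+54+236 = 505 → 01 f9.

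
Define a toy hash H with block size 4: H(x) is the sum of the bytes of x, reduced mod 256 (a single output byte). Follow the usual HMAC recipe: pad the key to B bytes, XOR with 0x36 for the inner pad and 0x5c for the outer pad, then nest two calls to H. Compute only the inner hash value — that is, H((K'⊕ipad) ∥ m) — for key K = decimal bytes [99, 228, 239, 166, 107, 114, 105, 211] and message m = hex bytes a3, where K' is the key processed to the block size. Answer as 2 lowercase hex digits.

08

Key decimal bytes [99, 228, 239, 166, 107, 114, 105, 211] = 63 e4 ef a6 6b 72 69 d3 is 8 bytes > B = 4, so hash it first: H(key) = f5, then zero-pad to 4 bytes: K' = f5 00 00 00.
K' ⊕ ipad = c3 36 36 36.
Inner input = c3 36 36 36 ∥ a3.
Inner hash: sum = 195+54+54+54+163 = 520; mod 256 = 8 → 08.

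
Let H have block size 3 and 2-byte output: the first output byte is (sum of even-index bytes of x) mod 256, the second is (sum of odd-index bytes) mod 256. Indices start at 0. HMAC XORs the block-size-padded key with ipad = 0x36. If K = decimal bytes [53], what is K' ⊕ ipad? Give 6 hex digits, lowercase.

Key decimal bytes [53] = 35 is 1 byte ≤ B = 3; zero-pad to 3 bytes: K' = 35 00 00.
XOR each byte with 0x36: 35⊕36=03, 00⊕36=36, 00⊕36=36.

033636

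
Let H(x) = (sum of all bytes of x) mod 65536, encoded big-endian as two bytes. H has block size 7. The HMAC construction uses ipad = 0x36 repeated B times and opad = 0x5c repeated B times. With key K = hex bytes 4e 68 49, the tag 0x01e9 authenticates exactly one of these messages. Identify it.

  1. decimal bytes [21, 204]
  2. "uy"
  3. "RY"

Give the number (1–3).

2

Key hex bytes 4e 68 49 is 3 bytes ≤ B = 7; zero-pad to 7 bytes: K' = 4e 68 49 00 00 00 00.
K' ⊕ ipad = 78 5e 7f 36 36 36 36; K' ⊕ opad = 12 34 15 5c 5c 5c 5c.
m1: inner = H(78 5e 7f 36 36 36 36 15 cc) = 03 0e; tag = H(12 34 15 5c 5c 5c 5c 03 0e) = 01dc
m2: inner = H(78 5e 7f 36 36 36 36 75 79) = 03 1b; tag = H(12 34 15 5c 5c 5c 5c 03 1b) = 01e9 ← matches
m3: inner = H(78 5e 7f 36 36 36 36 52 59) = 02 d8; tag = H(12 34 15 5c 5c 5c 5c 02 d8) = 02a5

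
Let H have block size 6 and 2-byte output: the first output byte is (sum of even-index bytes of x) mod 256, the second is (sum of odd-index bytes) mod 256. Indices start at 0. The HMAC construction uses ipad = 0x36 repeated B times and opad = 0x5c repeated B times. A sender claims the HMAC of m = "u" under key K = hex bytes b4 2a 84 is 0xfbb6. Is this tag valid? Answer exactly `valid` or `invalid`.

valid

Key hex bytes b4 2a 84 is 3 bytes ≤ B = 6; zero-pad to 6 bytes: K' = b4 2a 84 00 00 00.
K' ⊕ ipad = 82 1c b2 36 36 36; K' ⊕ opad = e8 76 d8 5c 5c 5c.
Inner hash: even-index sum = 479 mod 256 = 223; odd-index sum = 136 mod 256 = 136 → df 88.
Outer hash (recomputed tag): even-index sum = 763 mod 256 = 251; odd-index sum = 438 mod 256 = 182 → fb b6.
Recomputed tag = fbb6; claimed = fbb6 → match.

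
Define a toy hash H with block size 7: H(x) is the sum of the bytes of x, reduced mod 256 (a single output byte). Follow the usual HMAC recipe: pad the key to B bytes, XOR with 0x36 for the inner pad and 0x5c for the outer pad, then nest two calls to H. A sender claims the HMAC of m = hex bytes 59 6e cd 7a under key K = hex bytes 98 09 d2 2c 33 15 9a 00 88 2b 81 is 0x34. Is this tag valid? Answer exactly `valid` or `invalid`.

invalid

Key hex bytes 98 09 d2 2c 33 15 9a 00 88 2b 81 is 11 bytes > B = 7, so hash it first: H(key) = b5, then zero-pad to 7 bytes: K' = b5 00 00 00 00 00 00.
K' ⊕ ipad = 83 36 36 36 36 36 36; K' ⊕ opad = e9 5c 5c 5c 5c 5c 5c.
Inner hash: sum = 131+54+54+54+54+54+54+89+110+205+122 = 981; mod 256 = 213 → d5.
Outer hash (recomputed tag): sum = 233+92+92+92+92+92+92+213 = 998; mod 256 = 230 → e6.
Recomputed tag = e6; claimed = 34 → mismatch.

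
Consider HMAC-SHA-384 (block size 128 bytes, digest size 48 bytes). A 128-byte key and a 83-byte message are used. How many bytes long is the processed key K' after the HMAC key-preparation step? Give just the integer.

Key is 128 ≤ 128 bytes, zero-padded: |K'| = 128.

128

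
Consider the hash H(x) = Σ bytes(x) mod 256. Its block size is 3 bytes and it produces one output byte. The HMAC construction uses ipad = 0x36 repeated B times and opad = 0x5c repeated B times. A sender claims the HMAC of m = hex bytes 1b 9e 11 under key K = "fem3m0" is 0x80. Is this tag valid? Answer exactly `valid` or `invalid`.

Key "fem3m0" = 66 65 6d 33 6d 30 is 6 bytes > B = 3, so hash it first: H(key) = 08, then zero-pad to 3 bytes: K' = 08 00 00.
K' ⊕ ipad = 3e 36 36; K' ⊕ opad = 54 5c 5c.
Inner hash: sum = 62+54+54+27+158+17 = 372; mod 256 = 116 → 74.
Outer hash (recomputed tag): sum = 84+92+92+116 = 384; mod 256 = 128 → 80.
Recomputed tag = 80; claimed = 80 → match.

valid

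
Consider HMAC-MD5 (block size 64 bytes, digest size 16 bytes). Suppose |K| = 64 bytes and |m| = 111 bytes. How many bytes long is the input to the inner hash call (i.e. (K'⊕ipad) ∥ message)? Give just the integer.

Key is 64 ≤ 64 bytes, zero-padded: |K'| = 64.
Inner input = (K'⊕ipad) ∥ m → 64 + 111 = 175 bytes.

175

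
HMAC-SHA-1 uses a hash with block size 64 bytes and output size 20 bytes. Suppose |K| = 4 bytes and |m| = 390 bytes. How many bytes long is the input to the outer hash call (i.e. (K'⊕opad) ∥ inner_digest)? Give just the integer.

Key is 4 ≤ 64 bytes, zero-padded: |K'| = 64.
Outer input = (K'⊕opad) ∥ H(inner) → 64 + 20 = 84 bytes.

84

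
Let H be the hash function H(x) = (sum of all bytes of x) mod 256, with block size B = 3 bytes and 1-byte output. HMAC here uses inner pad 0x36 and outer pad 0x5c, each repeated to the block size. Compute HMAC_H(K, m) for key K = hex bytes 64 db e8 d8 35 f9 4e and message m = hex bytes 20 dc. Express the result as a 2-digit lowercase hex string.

94

Key hex bytes 64 db e8 d8 35 f9 4e is 7 bytes > B = 3, so hash it first: H(key) = 7b, then zero-pad to 3 bytes: K' = 7b 00 00.
K' ⊕ ipad = 4d 36 36.  K' ⊕ opad = 27 5c 5c.
Inner input = (K'⊕ipad) ∥ m = 4d 36 36 ∥ 20 dc.
Inner hash: sum = 77+54+54+32+220 = 437; mod 256 = 181 → b5.
Outer input = (K'⊕opad) ∥ inner = 27 5c 5c ∥ b5.
Outer hash (tag): sum = 39+92+92+181 = 404; mod 256 = 148 → 94.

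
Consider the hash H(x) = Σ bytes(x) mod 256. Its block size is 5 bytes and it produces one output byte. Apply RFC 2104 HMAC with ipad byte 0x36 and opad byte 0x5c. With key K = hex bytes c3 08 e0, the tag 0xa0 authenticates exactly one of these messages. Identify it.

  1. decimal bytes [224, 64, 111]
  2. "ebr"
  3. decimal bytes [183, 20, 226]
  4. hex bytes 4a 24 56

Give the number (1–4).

Key hex bytes c3 08 e0 is 3 bytes ≤ B = 5; zero-pad to 5 bytes: K' = c3 08 e0 00 00.
K' ⊕ ipad = f5 3e d6 36 36; K' ⊕ opad = 9f 54 bc 5c 5c.
m1: inner = H(f5 3e d6 36 36 e0 40 6f) = 04; tag = H(9f 54 bc 5c 5c 04) = 6b
m2: inner = H(f5 3e d6 36 36 65 62 72) = ae; tag = H(9f 54 bc 5c 5c ae) = 15
m3: inner = H(f5 3e d6 36 36 b7 14 e2) = 22; tag = H(9f 54 bc 5c 5c 22) = 89
m4: inner = H(f5 3e d6 36 36 4a 24 56) = 39; tag = H(9f 54 bc 5c 5c 39) = a0 ← matches

4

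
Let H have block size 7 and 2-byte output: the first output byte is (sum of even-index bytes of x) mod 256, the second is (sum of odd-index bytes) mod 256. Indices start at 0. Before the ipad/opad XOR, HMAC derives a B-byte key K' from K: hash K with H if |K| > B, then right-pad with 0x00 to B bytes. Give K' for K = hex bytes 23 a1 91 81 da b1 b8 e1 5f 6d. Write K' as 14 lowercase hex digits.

|K| = 10 > B = 7, so first hash the key.
H(K): even-index sum = 677 mod 256 = 165; odd-index sum = 801 mod 256 = 33 → a5 21.
Zero-pad H(K) = a5 21 to 7 bytes: K' = a5 21 00 00 00 00 00.

a5210000000000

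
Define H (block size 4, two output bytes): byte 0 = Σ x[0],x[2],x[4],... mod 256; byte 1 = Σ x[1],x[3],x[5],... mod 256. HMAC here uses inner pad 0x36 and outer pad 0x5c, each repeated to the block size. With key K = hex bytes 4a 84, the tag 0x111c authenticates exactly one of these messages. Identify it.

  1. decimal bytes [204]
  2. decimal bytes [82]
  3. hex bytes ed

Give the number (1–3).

Key hex bytes 4a 84 is 2 bytes ≤ B = 4; zero-pad to 4 bytes: K' = 4a 84 00 00.
K' ⊕ ipad = 7c b2 36 36; K' ⊕ opad = 16 d8 5c 5c.
m1: inner = H(7c b2 36 36 cc) = 7e e8; tag = H(16 d8 5c 5c 7e e8) = f01c
m2: inner = H(7c b2 36 36 52) = 04 e8; tag = H(16 d8 5c 5c 04 e8) = 761c
m3: inner = H(7c b2 36 36 ed) = 9f e8; tag = H(16 d8 5c 5c 9f e8) = 111c ← matches

3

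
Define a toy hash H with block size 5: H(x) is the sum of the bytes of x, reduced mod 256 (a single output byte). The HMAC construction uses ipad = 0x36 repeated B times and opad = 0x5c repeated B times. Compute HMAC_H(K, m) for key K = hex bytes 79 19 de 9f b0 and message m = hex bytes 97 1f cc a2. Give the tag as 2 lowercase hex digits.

54

Key hex bytes 79 19 de 9f b0 is exactly B = 5 bytes: K' = 79 19 de 9f b0.
K' ⊕ ipad = 4f 2f e8 a9 86.  K' ⊕ opad = 25 45 82 c3 ec.
Inner input = (K'⊕ipad) ∥ m = 4f 2f e8 a9 86 ∥ 97 1f cc a2.
Inner hash: sum = 79+47+232+169+134+151+31+204+162 = 1209; mod 256 = 185 → b9.
Outer input = (K'⊕opad) ∥ inner = 25 45 82 c3 ec ∥ b9.
Outer hash (tag): sum = 37+69+130+195+236+185 = 852; mod 256 = 84 → 54.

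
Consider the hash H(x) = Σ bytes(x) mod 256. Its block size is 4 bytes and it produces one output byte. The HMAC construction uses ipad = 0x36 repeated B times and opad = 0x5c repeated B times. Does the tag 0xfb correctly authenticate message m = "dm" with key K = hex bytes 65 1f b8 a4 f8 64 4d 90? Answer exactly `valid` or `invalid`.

valid

Key hex bytes 65 1f b8 a4 f8 64 4d 90 is 8 bytes > B = 4, so hash it first: H(key) = 19, then zero-pad to 4 bytes: K' = 19 00 00 00.
K' ⊕ ipad = 2f 36 36 36; K' ⊕ opad = 45 5c 5c 5c.
Inner hash: sum = 47+54+54+54+100+109 = 418; mod 256 = 162 → a2.
Outer hash (recomputed tag): sum = 69+92+92+92+162 = 507; mod 256 = 251 → fb.
Recomputed tag = fb; claimed = fb → match.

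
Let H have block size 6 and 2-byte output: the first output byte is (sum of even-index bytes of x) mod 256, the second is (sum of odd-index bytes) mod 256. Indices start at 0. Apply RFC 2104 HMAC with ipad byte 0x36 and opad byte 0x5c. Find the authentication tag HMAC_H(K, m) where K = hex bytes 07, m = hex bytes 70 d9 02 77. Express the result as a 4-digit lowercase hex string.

Key hex bytes 07 is 1 byte ≤ B = 6; zero-pad to 6 bytes: K' = 07 00 00 00 00 00.
K' ⊕ ipad = 31 36 36 36 36 36.  K' ⊕ opad = 5b 5c 5c 5c 5c 5c.
Inner input = (K'⊕ipad) ∥ m = 31 36 36 36 36 36 ∥ 70 d9 02 77.
Inner hash: even-index sum = 271 mod 256 = 15; odd-index sum = 498 mod 256 = 242 → 0f f2.
Outer input = (K'⊕opad) ∥ inner = 5b 5c 5c 5c 5c 5c ∥ 0f f2.
Outer hash (tag): even-index sum = 290 mod 256 = 34; odd-index sum = 518 mod 256 = 6 → 22 06.

2206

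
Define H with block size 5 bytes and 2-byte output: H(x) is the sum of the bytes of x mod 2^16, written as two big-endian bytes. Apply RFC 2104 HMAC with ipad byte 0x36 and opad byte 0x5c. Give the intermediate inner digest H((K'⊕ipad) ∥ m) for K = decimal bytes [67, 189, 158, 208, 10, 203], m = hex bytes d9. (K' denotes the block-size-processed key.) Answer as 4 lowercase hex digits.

Key decimal bytes [67, 189, 158, 208, 10, 203] = 43 bd 9e d0 0a cb is 6 bytes > B = 5, so hash it first: H(key) = 03 43, then zero-pad to 5 bytes: K' = 03 43 00 00 00.
K' ⊕ ipad = 35 75 36 36 36.
Inner input = 35 75 36 36 36 ∥ d9.
Inner hash: sum = 53+117+54+54+54+217 = 549 → 02 25.

0225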